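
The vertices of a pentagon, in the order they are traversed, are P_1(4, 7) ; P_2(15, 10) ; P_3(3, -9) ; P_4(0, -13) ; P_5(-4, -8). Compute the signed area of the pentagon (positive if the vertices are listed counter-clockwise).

Σ = (-65) + (-165) + (-39) + (-52) + (4) = -317
Signed area = Σ/2 = -158.5 (negative ⇒ clockwise traversal).

-158.5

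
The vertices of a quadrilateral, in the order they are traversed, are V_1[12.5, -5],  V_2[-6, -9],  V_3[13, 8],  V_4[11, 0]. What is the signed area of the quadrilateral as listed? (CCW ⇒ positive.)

Apply the shoelace (surveyor's) formula: 2A = Σ (x_i·y_{i+1} − x_{i+1}·y_i), indices taken mod 4.
Cross-terms: -142.5, 69, -88, -55  ⇒  Σ = -216.5
Signed area = Σ/2 = -108.25 (negative ⇒ clockwise traversal).

-108.25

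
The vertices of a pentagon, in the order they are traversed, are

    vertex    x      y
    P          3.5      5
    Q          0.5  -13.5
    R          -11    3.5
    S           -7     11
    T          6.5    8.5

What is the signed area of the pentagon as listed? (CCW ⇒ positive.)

Σ = (-49.75) + (-146.75) + (-96.5) + (-131) + (2.75) = -421.25
Signed area = Σ/2 = -210.625 (negative ⇒ clockwise traversal).

-210.625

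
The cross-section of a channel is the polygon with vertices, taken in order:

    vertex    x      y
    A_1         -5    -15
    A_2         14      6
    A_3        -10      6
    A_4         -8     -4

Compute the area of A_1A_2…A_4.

256

Apply the surveyor's formula: 2A = Σ (x_i·y_{i+1} − x_{i+1}·y_i), indices taken mod 4.
A_1→A_2: (-5)(6) − (14)(-15) = 180
A_2→A_3: (14)(6) − (-10)(6) = 144
A_3→A_4: (-10)(-4) − (-8)(6) = 88
A_4→A_1: (-8)(-15) − (-5)(-4) = 100
Σ = 512
Area = |Σ|/2 = 256.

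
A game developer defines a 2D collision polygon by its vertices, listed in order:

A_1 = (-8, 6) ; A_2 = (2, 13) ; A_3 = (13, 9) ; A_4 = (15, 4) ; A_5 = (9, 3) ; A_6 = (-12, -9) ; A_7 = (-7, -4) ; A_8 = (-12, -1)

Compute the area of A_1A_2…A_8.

Apply the shoelace formula: 2A = Σ (x_i·y_{i+1} − x_{i+1}·y_i), indices taken mod 8.
Σ = (-116) + (-151) + (-83) + (9) + (-45) + (-15) + (-41) + (-80) = -522
Area = |Σ|/2 = 261.

261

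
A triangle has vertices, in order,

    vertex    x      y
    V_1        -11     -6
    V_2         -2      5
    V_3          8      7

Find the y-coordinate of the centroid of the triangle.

Apply the shoelace (surveyor's) formula. First the cross-terms c_i = x_i·y_{i+1} − x_{i+1}·y_i:
  -67, -54, 29  ⇒  2A = -92, A = -46.
Then Σ (y_i + y_{i+1})·c_i = -552, so ȳ = -552 / (6·(-46)) = 2.

2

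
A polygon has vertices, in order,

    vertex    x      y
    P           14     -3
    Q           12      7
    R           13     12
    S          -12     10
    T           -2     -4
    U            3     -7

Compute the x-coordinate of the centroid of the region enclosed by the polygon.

135/46

Apply the surveyor's formula. First the cross-terms c_i = x_i·y_{i+1} − x_{i+1}·y_i:
  134, 53, 274, 68, 26, 89  ⇒  2A = 644, A = 322.
Then Σ (x_i + x_{i+1})·c_i = 5670, so x̄ = 5670 / (6·322) = 135/46.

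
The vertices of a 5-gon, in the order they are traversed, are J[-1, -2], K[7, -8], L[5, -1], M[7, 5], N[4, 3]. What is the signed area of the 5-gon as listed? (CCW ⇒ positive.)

J→K: (-1)(-8) − (7)(-2) = 22
K→L: (7)(-1) − (5)(-8) = 33
L→M: (5)(5) − (7)(-1) = 32
M→N: (7)(3) − (4)(5) = 1
N→J: (4)(-2) − (-1)(3) = -5
Σ = 83
Signed area = Σ/2 = 41.5 (positive ⇒ counter-clockwise traversal).

41.5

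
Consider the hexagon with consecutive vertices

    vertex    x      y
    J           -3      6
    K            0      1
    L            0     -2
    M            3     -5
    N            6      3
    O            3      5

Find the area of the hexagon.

48

Σ = (-3) + (0) + (6) + (39) + (21) + (33) = 96
Area = |Σ|/2 = 48.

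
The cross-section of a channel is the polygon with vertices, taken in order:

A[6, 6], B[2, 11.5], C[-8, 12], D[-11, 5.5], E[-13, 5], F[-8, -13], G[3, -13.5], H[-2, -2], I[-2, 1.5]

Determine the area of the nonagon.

286.25

Σ = (57) + (116) + (88) + (16.5) + (209) + (147) + (-33) + (-7) + (-21) = 572.5
Area = |Σ|/2 = 286.25.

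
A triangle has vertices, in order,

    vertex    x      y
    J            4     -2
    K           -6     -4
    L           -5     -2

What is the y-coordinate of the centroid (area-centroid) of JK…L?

-8/3

Apply the surveyor's formula. First the cross-terms c_i = x_i·y_{i+1} − x_{i+1}·y_i:
  -28, -8, 18  ⇒  2A = -18, A = -9.
Then Σ (y_i + y_{i+1})·c_i = 144, so ȳ = 144 / (6·(-9)) = -8/3.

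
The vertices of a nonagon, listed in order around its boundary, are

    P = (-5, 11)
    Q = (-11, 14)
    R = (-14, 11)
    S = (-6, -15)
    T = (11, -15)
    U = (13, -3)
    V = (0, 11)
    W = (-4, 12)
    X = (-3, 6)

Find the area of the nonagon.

507.5

Σ = (51) + (75) + (276) + (255) + (162) + (143) + (44) + (12) + (-3) = 1015
Area = |Σ|/2 = 507.5.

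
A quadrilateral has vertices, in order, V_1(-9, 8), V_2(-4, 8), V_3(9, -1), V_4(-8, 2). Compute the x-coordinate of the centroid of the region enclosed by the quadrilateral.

Apply the shoelace formula. First the cross-terms c_i = x_i·y_{i+1} − x_{i+1}·y_i:
  -40, -68, 10, -46  ⇒  2A = -144, A = -72.
Then Σ (x_i + x_{i+1})·c_i = 972, so x̄ = 972 / (6·(-72)) = -2.25.

-2.25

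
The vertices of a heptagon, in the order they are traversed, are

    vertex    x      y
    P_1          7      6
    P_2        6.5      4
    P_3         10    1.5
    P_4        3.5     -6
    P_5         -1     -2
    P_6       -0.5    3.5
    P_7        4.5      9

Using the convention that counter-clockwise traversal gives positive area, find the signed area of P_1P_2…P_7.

-90.125

Apply the surveyor's formula: 2A = Σ (x_i·y_{i+1} − x_{i+1}·y_i), indices taken mod 7.
Cross-terms: -11, -30.25, -65.25, -13, -4.5, -20.25, -36  ⇒  Σ = -180.25
Signed area = Σ/2 = -90.125 (negative ⇒ clockwise traversal).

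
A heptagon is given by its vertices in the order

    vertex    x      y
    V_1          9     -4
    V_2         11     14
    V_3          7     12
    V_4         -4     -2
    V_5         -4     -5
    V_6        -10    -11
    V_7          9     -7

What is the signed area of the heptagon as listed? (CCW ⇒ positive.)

Apply the shoelace (surveyor's) formula: 2A = Σ (x_i·y_{i+1} − x_{i+1}·y_i), indices taken mod 7.
Cross-terms: 170, 34, 34, 12, -6, 169, 27  ⇒  Σ = 440
Signed area = Σ/2 = 220 (positive ⇒ counter-clockwise traversal).

220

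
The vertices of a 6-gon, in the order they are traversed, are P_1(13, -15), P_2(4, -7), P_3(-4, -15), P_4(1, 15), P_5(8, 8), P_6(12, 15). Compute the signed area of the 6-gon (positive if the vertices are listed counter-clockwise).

Apply the surveyor's formula: 2A = Σ (x_i·y_{i+1} − x_{i+1}·y_i), indices taken mod 6.
Σ = (-31) + (-88) + (-45) + (-112) + (24) + (-375) = -627
Signed area = Σ/2 = -313.5 (negative ⇒ clockwise traversal).

-313.5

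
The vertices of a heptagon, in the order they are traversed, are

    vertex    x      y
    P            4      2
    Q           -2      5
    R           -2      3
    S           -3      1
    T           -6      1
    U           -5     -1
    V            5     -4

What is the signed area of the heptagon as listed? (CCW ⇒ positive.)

50

Apply the shoelace formula: 2A = Σ (x_i·y_{i+1} − x_{i+1}·y_i), indices taken mod 7.
Σ = (24) + (4) + (7) + (3) + (11) + (25) + (26) = 100
Signed area = Σ/2 = 50 (positive ⇒ counter-clockwise traversal).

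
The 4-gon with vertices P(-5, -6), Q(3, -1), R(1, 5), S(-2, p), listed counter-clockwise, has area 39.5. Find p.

Write out the shoelace sum; only the two edges meeting at S involve p:
2·Area = [(1·p − (-2)·5) + ((-2)·(-6) − (-5)·p)] + 39
       = 6·p + 61 = 79
⇒ p = 3.

3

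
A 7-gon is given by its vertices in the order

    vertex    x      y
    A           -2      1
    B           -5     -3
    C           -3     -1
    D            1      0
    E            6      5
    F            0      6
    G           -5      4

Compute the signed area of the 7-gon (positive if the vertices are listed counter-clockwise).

41

Σ = (11) + (-4) + (1) + (5) + (36) + (30) + (3) = 82
Signed area = Σ/2 = 41 (positive ⇒ counter-clockwise traversal).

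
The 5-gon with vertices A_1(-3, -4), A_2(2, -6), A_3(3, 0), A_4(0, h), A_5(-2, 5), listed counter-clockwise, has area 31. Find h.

The doubled signed area Σ (x_i y_{i+1} − x_{i+1} y_i) is linear in h.
With h=0 it equals 67; the coefficient of h is 5 (from the two edges through A_4).
So 5·h + 67 = 2·31 = 62 ⇒ h = -1.

-1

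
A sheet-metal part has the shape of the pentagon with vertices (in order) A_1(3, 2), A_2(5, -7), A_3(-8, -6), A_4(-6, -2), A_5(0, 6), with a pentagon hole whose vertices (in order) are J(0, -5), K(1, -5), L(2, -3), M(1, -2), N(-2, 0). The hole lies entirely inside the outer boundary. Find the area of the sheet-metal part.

87

Outer boundary:
Apply the shoelace (surveyor's) formula: 2A = Σ (x_i·y_{i+1} − x_{i+1}·y_i), indices taken mod 5.
A_1→A_2: (3)(-7) − (5)(2) = -31
A_2→A_3: (5)(-6) − (-8)(-7) = -86
A_3→A_4: (-8)(-2) − (-6)(-6) = -20
A_4→A_5: (-6)(6) − (0)(-2) = -36
A_5→A_1: (0)(2) − (3)(6) = -18
Σ = -191
Area = |Σ|/2 = 95.5.
Hole:
Σ = (5) + (7) + (-1) + (-4) + (10) = 17
Area = |Σ|/2 = 8.5.
Net area = 95.5 − 8.5 = 87.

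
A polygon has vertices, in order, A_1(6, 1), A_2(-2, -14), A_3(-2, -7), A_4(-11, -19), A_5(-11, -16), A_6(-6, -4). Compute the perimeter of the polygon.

|A_1A_2| = √((-8)² + (-15)²) = √289 = 17
|A_2A_3| = √((0)² + (7)²) = √49 = 7
|A_3A_4| = √((-9)² + (-12)²) = √225 = 15
|A_4A_5| = √((0)² + (3)²) = √9 = 3
|A_5A_6| = √((5)² + (12)²) = √169 = 13
|A_6A_1| = √((12)² + (5)²) = √169 = 13
Perimeter = 17 + 7 + 15 + 3 + 13 + 13 = 68.

68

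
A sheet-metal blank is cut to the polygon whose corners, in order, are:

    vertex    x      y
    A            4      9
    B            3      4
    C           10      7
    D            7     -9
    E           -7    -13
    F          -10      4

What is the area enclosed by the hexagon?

Cross-terms: -11, -19, -139, -154, -158, -106  ⇒  Σ = -587
Area = |Σ|/2 = 293.5.

293.5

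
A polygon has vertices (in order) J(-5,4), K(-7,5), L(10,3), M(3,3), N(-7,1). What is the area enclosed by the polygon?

Apply the shoelace (surveyor's) formula: 2A = Σ (x_i·y_{i+1} − x_{i+1}·y_i), indices taken mod 5.
Σ = (3) + (-71) + (21) + (24) + (-23) = -46
Area = |Σ|/2 = 23.

23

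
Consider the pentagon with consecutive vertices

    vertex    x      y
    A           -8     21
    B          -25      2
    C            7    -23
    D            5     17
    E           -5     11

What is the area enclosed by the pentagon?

713.5

Apply the shoelace formula: 2A = Σ (x_i·y_{i+1} − x_{i+1}·y_i), indices taken mod 5.
Σ = (509) + (561) + (234) + (140) + (-17) = 1427
Area = |Σ|/2 = 713.5.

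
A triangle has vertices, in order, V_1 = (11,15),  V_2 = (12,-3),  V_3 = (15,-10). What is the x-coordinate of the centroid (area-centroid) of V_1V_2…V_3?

Apply Gauss's area formula. First the cross-terms c_i = x_i·y_{i+1} − x_{i+1}·y_i:
  -213, -75, 335  ⇒  2A = 47, A = 23.5.
Then Σ (x_i + x_{i+1})·c_i = 1786, so x̄ = 1786 / (6·23.5) = 38/3.

38/3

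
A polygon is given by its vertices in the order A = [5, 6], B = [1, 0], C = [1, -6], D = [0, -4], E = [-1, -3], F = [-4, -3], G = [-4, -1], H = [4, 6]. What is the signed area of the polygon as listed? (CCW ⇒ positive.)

-31.5

Apply the shoelace (surveyor's) formula: 2A = Σ (x_i·y_{i+1} − x_{i+1}·y_i), indices taken mod 8.
Cross-terms: -6, -6, -4, -4, -9, -8, -20, -6  ⇒  Σ = -63
Signed area = Σ/2 = -31.5 (negative ⇒ clockwise traversal).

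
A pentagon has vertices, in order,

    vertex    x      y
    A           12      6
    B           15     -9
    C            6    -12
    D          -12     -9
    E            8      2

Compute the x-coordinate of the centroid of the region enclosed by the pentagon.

Apply the shoelace formula. First the cross-terms c_i = x_i·y_{i+1} − x_{i+1}·y_i:
  -198, -126, -198, 48, 24  ⇒  2A = -450, A = -225.
Then Σ (x_i + x_{i+1})·c_i = -6516, so x̄ = -6516 / (6·(-225)) = 362/75.

362/75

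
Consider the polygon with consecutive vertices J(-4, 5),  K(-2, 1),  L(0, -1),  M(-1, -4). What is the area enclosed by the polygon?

7

Cross-terms: 6, 2, -1, -21  ⇒  Σ = -14
Area = |Σ|/2 = 7.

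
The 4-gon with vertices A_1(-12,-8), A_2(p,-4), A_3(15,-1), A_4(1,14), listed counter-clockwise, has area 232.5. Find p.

Write out the shoelace sum; only the two edges meeting at A_2 involve p:
2·Area = [((-12)·(-4) − p·(-8)) + (p·(-1) − 15·(-4))] + 371
       = 7·p + 479 = 465
⇒ p = -2.

-2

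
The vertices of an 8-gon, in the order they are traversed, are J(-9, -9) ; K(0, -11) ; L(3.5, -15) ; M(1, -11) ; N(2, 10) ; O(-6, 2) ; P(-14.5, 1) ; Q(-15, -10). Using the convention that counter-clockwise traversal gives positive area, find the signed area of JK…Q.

219

Apply the surveyor's formula: 2A = Σ (x_i·y_{i+1} − x_{i+1}·y_i), indices taken mod 8.
Cross-terms: 99, 38.5, -23.5, 32, 64, 23, 160, 45  ⇒  Σ = 438
Signed area = Σ/2 = 219 (positive ⇒ counter-clockwise traversal).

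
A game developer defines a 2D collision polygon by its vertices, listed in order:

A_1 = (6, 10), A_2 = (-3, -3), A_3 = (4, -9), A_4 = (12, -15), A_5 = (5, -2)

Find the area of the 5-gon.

106

Cross-terms: 12, 39, 48, 51, 62  ⇒  Σ = 212
Area = |Σ|/2 = 106.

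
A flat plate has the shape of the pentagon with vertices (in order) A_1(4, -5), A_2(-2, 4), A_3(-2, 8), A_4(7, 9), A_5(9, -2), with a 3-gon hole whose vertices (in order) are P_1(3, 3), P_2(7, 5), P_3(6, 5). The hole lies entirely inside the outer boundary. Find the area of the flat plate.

103

Outer boundary:
Σ = (6) + (-8) + (-74) + (-95) + (-37) = -208
Area = |Σ|/2 = 104.
Hole:
Σ = (-6) + (5) + (3) = 2
Area = |Σ|/2 = 1.
Net area = 104 − 1 = 103.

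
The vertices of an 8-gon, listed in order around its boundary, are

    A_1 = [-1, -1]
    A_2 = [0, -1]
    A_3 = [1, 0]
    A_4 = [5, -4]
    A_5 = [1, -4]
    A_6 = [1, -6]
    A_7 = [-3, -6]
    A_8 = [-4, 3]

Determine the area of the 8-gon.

35

Apply the shoelace (surveyor's) formula: 2A = Σ (x_i·y_{i+1} − x_{i+1}·y_i), indices taken mod 8.
A_1→A_2: (-1)(-1) − (0)(-1) = 1
A_2→A_3: (0)(0) − (1)(-1) = 1
A_3→A_4: (1)(-4) − (5)(0) = -4
A_4→A_5: (5)(-4) − (1)(-4) = -16
A_5→A_6: (1)(-6) − (1)(-4) = -2
A_6→A_7: (1)(-6) − (-3)(-6) = -24
A_7→A_8: (-3)(3) − (-4)(-6) = -33
A_8→A_1: (-4)(-1) − (-1)(3) = 7
Σ = -70
Area = |Σ|/2 = 35.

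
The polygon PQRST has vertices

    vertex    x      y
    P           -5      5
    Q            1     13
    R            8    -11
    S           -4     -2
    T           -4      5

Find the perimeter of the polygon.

58

|PQ| = √((6)² + (8)²) = √100 = 10
|QR| = √((7)² + (-24)²) = √625 = 25
|RS| = √((-12)² + (9)²) = √225 = 15
|ST| = √((0)² + (7)²) = √49 = 7
|TP| = √((-1)² + (0)²) = √1 = 1
Perimeter = 10 + 25 + 15 + 7 + 1 = 58.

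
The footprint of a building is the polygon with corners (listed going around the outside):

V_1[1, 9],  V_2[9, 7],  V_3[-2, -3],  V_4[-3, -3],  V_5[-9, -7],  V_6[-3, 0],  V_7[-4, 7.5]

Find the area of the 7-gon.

Apply the shoelace formula: 2A = Σ (x_i·y_{i+1} − x_{i+1}·y_i), indices taken mod 7.
Cross-terms: -74, -13, -3, -6, -21, -22.5, -43.5  ⇒  Σ = -183
Area = |Σ|/2 = 91.5.

91.5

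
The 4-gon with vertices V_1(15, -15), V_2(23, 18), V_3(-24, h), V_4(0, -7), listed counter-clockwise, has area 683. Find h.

Write out the shoelace sum; only the two edges meeting at V_3 involve h:
2·Area = [(23·h − (-24)·18) + ((-24)·(-7) − 0·h)] + 720
       = 23·h + 1320 = 1366
⇒ h = 2.

2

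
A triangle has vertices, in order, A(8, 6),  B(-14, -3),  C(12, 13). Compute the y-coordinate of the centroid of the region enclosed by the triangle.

16/3

Apply the shoelace (surveyor's) formula. First the cross-terms c_i = x_i·y_{i+1} − x_{i+1}·y_i:
  60, -146, -32  ⇒  2A = -118, A = -59.
Then Σ (y_i + y_{i+1})·c_i = -1888, so ȳ = -1888 / (6·(-59)) = 16/3.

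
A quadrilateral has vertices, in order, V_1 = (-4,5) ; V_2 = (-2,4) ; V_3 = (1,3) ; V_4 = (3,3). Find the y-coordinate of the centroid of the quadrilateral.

Apply the shoelace formula. First the cross-terms c_i = x_i·y_{i+1} − x_{i+1}·y_i:
  -6, -10, -6, 27  ⇒  2A = 5, A = 2.5.
Then Σ (y_i + y_{i+1})·c_i = 56, so ȳ = 56 / (6·2.5) = 56/15.

56/15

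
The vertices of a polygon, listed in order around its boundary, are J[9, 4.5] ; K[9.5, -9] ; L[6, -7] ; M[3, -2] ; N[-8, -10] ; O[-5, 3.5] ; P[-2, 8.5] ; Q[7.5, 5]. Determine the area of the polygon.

185.875

Σ = (-123.75) + (-12.5) + (9) + (-46) + (-78) + (-35.5) + (-73.75) + (-11.25) = -371.75
Area = |Σ|/2 = 185.875.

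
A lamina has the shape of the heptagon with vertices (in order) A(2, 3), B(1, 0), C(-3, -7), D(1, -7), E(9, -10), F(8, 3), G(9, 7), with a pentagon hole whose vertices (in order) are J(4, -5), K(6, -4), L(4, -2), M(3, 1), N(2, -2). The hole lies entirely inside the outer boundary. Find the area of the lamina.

101

Outer boundary:
Σ = (-3) + (-7) + (28) + (53) + (107) + (29) + (13) = 220
Area = |Σ|/2 = 110.
Hole:
Apply the shoelace (surveyor's) formula: 2A = Σ (x_i·y_{i+1} − x_{i+1}·y_i), indices taken mod 5.
J→K: (4)(-4) − (6)(-5) = 14
K→L: (6)(-2) − (4)(-4) = 4
L→M: (4)(1) − (3)(-2) = 10
M→N: (3)(-2) − (2)(1) = -8
N→J: (2)(-5) − (4)(-2) = -2
Σ = 18
Area = |Σ|/2 = 9.
Net area = 110 − 9 = 101.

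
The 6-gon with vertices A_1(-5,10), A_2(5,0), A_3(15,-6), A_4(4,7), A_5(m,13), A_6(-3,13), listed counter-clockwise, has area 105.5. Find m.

The doubled signed area Σ (x_i y_{i+1} − x_{i+1} y_i) is linear in m.
With m=0 it equals 175; the coefficient of m is 6 (from the two edges through A_5).
So 6·m + 175 = 2·105.5 = 211 ⇒ m = 6.

6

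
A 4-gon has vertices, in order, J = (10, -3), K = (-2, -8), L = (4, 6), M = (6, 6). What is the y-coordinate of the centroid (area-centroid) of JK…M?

Apply the shoelace (surveyor's) formula. First the cross-terms c_i = x_i·y_{i+1} − x_{i+1}·y_i:
  -86, 20, -12, -78  ⇒  2A = -156, A = -78.
Then Σ (y_i + y_{i+1})·c_i = 528, so ȳ = 528 / (6·(-78)) = -44/39.

-44/39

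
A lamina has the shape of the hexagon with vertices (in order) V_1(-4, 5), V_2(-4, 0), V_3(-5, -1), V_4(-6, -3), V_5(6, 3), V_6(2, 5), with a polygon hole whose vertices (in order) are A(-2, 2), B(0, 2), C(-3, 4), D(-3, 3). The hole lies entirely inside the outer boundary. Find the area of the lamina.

41

Outer boundary:
Σ = (20) + (4) + (9) + (0) + (24) + (30) = 87
Area = |Σ|/2 = 43.5.
Hole:
Apply Gauss's area formula: 2A = Σ (x_i·y_{i+1} − x_{i+1}·y_i), indices taken mod 4.
Cross-terms: -4, 6, 3, 0  ⇒  Σ = 5
Area = |Σ|/2 = 2.5.
Net area = 43.5 − 2.5 = 41.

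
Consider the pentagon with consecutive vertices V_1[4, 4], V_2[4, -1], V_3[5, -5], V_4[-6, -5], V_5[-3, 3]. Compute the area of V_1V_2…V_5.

73.5

V_1→V_2: (4)(-1) − (4)(4) = -20
V_2→V_3: (4)(-5) − (5)(-1) = -15
V_3→V_4: (5)(-5) − (-6)(-5) = -55
V_4→V_5: (-6)(3) − (-3)(-5) = -33
V_5→V_1: (-3)(4) − (4)(3) = -24
Σ = -147
Area = |Σ|/2 = 73.5.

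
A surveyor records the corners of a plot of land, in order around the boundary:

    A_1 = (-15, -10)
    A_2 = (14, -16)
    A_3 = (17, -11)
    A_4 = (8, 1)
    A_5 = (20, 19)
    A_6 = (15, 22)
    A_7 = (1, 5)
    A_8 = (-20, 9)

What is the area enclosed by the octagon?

693.5

Σ = (380) + (118) + (105) + (132) + (155) + (53) + (109) + (335) = 1387
Area = |Σ|/2 = 693.5.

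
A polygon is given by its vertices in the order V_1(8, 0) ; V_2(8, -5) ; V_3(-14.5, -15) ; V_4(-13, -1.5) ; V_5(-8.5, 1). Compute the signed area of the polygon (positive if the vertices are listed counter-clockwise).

-219.75

Apply Gauss's area formula: 2A = Σ (x_i·y_{i+1} − x_{i+1}·y_i), indices taken mod 5.
V_1→V_2: (8)(-5) − (8)(0) = -40
V_2→V_3: (8)(-15) − (-14.5)(-5) = -192.5
V_3→V_4: (-14.5)(-1.5) − (-13)(-15) = -173.25
V_4→V_5: (-13)(1) − (-8.5)(-1.5) = -25.75
V_5→V_1: (-8.5)(0) − (8)(1) = -8
Σ = -439.5
Signed area = Σ/2 = -219.75 (negative ⇒ clockwise traversal).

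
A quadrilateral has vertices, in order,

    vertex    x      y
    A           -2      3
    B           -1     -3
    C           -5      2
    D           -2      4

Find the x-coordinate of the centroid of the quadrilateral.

Apply the shoelace formula. First the cross-terms c_i = x_i·y_{i+1} − x_{i+1}·y_i:
  9, -17, -16, 2  ⇒  2A = -22, A = -11.
Then Σ (x_i + x_{i+1})·c_i = 179, so x̄ = 179 / (6·(-11)) = -179/66.

-179/66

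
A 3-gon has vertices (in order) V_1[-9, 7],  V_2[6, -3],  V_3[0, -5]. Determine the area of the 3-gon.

45

Σ = (-15) + (-30) + (-45) = -90
Area = |Σ|/2 = 45.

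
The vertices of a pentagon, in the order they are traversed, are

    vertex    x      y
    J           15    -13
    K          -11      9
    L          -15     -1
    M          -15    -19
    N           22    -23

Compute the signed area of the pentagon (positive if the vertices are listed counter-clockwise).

615

Apply the shoelace (surveyor's) formula: 2A = Σ (x_i·y_{i+1} − x_{i+1}·y_i), indices taken mod 5.
J→K: (15)(9) − (-11)(-13) = -8
K→L: (-11)(-1) − (-15)(9) = 146
L→M: (-15)(-19) − (-15)(-1) = 270
M→N: (-15)(-23) − (22)(-19) = 763
N→J: (22)(-13) − (15)(-23) = 59
Σ = 1230
Signed area = Σ/2 = 615 (positive ⇒ counter-clockwise traversal).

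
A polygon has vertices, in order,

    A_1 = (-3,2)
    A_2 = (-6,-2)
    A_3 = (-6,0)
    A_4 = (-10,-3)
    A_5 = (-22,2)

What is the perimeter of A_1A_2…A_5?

|A_1A_2| = √((-3)² + (-4)²) = √25 = 5
|A_2A_3| = √((0)² + (2)²) = √4 = 2
|A_3A_4| = √((-4)² + (-3)²) = √25 = 5
|A_4A_5| = √((-12)² + (5)²) = √169 = 13
|A_5A_1| = √((19)² + (0)²) = √361 = 19
Perimeter = 5 + 2 + 5 + 13 + 19 = 44.

44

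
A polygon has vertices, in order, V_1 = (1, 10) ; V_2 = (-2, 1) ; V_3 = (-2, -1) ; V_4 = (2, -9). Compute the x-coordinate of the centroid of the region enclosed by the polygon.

25/111

Apply the shoelace formula. First the cross-terms c_i = x_i·y_{i+1} − x_{i+1}·y_i:
  21, 4, 20, 29  ⇒  2A = 74, A = 37.
Then Σ (x_i + x_{i+1})·c_i = 50, so x̄ = 50 / (6·37) = 25/111.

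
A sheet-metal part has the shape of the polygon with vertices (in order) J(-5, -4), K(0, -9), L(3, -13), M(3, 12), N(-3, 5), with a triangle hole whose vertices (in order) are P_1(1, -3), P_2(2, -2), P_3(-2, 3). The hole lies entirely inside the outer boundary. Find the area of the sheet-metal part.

113

Outer boundary:
Σ = (45) + (27) + (75) + (51) + (37) = 235
Area = |Σ|/2 = 117.5.
Hole:
Apply the surveyor's formula: 2A = Σ (x_i·y_{i+1} − x_{i+1}·y_i), indices taken mod 3.
P_1→P_2: (1)(-2) − (2)(-3) = 4
P_2→P_3: (2)(3) − (-2)(-2) = 2
P_3→P_1: (-2)(-3) − (1)(3) = 3
Σ = 9
Area = |Σ|/2 = 4.5.
Net area = 117.5 − 4.5 = 113.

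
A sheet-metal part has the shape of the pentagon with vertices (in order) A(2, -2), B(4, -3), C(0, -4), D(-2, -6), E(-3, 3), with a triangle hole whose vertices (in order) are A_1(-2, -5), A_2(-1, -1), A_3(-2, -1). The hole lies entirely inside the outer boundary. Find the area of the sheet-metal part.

21

Outer boundary:
Apply the surveyor's formula: 2A = Σ (x_i·y_{i+1} − x_{i+1}·y_i), indices taken mod 5.
Cross-terms: 2, -16, -8, -24, 0  ⇒  Σ = -46
Area = |Σ|/2 = 23.
Hole:
Apply the shoelace (surveyor's) formula: 2A = Σ (x_i·y_{i+1} − x_{i+1}·y_i), indices taken mod 3.
A_1→A_2: (-2)(-1) − (-1)(-5) = -3
A_2→A_3: (-1)(-1) − (-2)(-1) = -1
A_3→A_1: (-2)(-5) − (-2)(-1) = 8
Σ = 4
Area = |Σ|/2 = 2.
Net area = 23 − 2 = 21.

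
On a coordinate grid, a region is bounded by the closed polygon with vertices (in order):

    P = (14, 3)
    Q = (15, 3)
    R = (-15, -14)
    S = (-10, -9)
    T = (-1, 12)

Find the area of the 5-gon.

236.5

Σ = (-3) + (-165) + (-5) + (-129) + (-171) = -473
Area = |Σ|/2 = 236.5.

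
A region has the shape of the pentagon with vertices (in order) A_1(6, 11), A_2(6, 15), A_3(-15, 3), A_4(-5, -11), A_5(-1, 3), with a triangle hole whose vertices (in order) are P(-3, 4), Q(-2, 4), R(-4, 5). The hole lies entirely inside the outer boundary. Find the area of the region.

Outer boundary:
Apply the shoelace (surveyor's) formula: 2A = Σ (x_i·y_{i+1} − x_{i+1}·y_i), indices taken mod 5.
A_1→A_2: (6)(15) − (6)(11) = 24
A_2→A_3: (6)(3) − (-15)(15) = 243
A_3→A_4: (-15)(-11) − (-5)(3) = 180
A_4→A_5: (-5)(3) − (-1)(-11) = -26
A_5→A_1: (-1)(11) − (6)(3) = -29
Σ = 392
Area = |Σ|/2 = 196.
Hole:
Apply the surveyor's formula: 2A = Σ (x_i·y_{i+1} − x_{i+1}·y_i), indices taken mod 3.
Σ = (-4) + (6) + (-1) = 1
Area = |Σ|/2 = 0.5.
Net area = 196 − 0.5 = 195.5.

195.5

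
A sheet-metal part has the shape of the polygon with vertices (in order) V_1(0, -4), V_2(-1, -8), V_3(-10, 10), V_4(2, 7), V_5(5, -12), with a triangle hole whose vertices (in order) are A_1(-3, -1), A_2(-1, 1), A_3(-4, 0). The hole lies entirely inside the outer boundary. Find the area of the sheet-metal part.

Outer boundary:
Cross-terms: -4, -90, -90, -59, -20  ⇒  Σ = -263
Area = |Σ|/2 = 131.5.
Hole:
Σ = (-4) + (4) + (4) = 4
Area = |Σ|/2 = 2.
Net area = 131.5 − 2 = 129.5.

129.5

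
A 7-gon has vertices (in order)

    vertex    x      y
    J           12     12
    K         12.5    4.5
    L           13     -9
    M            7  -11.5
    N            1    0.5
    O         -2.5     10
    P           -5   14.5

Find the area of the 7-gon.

273.75

Apply Gauss's area formula: 2A = Σ (x_i·y_{i+1} − x_{i+1}·y_i), indices taken mod 7.
Cross-terms: -96, -171, -86.5, 15, 11.25, 13.75, -234  ⇒  Σ = -547.5
Area = |Σ|/2 = 273.75.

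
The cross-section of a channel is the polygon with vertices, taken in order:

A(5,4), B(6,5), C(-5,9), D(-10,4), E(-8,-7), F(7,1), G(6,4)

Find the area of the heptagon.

Σ = (1) + (79) + (70) + (102) + (41) + (22) + (4) = 319
Area = |Σ|/2 = 159.5.

159.5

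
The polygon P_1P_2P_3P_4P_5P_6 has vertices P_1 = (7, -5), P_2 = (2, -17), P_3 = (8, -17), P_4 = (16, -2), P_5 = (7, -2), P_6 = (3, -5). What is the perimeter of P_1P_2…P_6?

|P_1P_2| = √((-5)² + (-12)²) = √169 = 13
|P_2P_3| = √((6)² + (0)²) = √36 = 6
|P_3P_4| = √((8)² + (15)²) = √289 = 17
|P_4P_5| = √((-9)² + (0)²) = √81 = 9
|P_5P_6| = √((-4)² + (-3)²) = √25 = 5
|P_6P_1| = √((4)² + (0)²) = √16 = 4
Perimeter = 13 + 6 + 17 + 9 + 5 + 4 = 54.

54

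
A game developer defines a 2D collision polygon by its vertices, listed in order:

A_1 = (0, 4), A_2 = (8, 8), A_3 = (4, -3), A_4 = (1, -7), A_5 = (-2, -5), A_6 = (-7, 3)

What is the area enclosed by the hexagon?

Cross-terms: -32, -56, -25, -19, -41, -28  ⇒  Σ = -201
Area = |Σ|/2 = 100.5.

100.5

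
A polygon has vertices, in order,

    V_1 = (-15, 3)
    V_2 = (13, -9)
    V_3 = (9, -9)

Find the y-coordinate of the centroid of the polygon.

Apply the shoelace (surveyor's) formula. First the cross-terms c_i = x_i·y_{i+1} − x_{i+1}·y_i:
  96, -36, -108  ⇒  2A = -48, A = -24.
Then Σ (y_i + y_{i+1})·c_i = 720, so ȳ = 720 / (6·(-24)) = -5.

-5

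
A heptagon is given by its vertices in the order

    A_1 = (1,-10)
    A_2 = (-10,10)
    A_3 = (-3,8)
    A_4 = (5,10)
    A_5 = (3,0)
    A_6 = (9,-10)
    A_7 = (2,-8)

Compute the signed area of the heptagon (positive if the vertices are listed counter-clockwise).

Apply Gauss's area formula: 2A = Σ (x_i·y_{i+1} − x_{i+1}·y_i), indices taken mod 7.
Σ = (-90) + (-50) + (-70) + (-30) + (-30) + (-52) + (-12) = -334
Signed area = Σ/2 = -167 (negative ⇒ clockwise traversal).

-167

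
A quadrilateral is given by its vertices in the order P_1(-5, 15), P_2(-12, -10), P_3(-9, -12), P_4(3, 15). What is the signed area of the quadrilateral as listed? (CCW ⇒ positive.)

152.5

Apply Gauss's area formula: 2A = Σ (x_i·y_{i+1} − x_{i+1}·y_i), indices taken mod 4.
Σ = (230) + (54) + (-99) + (120) = 305
Signed area = Σ/2 = 152.5 (positive ⇒ counter-clockwise traversal).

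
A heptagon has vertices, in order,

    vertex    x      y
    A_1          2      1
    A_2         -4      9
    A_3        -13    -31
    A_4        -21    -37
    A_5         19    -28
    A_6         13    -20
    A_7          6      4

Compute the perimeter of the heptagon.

|A_1A_2| = √((-6)² + (8)²) = √100 = 10
|A_2A_3| = √((-9)² + (-40)²) = √1681 = 41
|A_3A_4| = √((-8)² + (-6)²) = √100 = 10
|A_4A_5| = √((40)² + (9)²) = √1681 = 41
|A_5A_6| = √((-6)² + (8)²) = √100 = 10
|A_6A_7| = √((-7)² + (24)²) = √625 = 25
|A_7A_1| = √((-4)² + (-3)²) = √25 = 5
Perimeter = 10 + 41 + 10 + 41 + 10 + 25 + 5 = 142.

142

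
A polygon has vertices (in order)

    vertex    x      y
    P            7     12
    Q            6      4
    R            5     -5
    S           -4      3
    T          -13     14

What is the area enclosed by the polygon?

Σ = (-44) + (-50) + (-5) + (-17) + (-254) = -370
Area = |Σ|/2 = 185.

185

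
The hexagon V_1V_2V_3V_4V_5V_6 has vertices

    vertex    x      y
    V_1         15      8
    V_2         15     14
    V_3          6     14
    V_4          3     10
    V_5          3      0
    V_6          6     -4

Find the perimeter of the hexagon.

|V_1V_2| = √((0)² + (6)²) = √36 = 6
|V_2V_3| = √((-9)² + (0)²) = √81 = 9
|V_3V_4| = √((-3)² + (-4)²) = √25 = 5
|V_4V_5| = √((0)² + (-10)²) = √100 = 10
|V_5V_6| = √((3)² + (-4)²) = √25 = 5
|V_6V_1| = √((9)² + (12)²) = √225 = 15
Perimeter = 6 + 9 + 5 + 10 + 5 + 15 = 50.

50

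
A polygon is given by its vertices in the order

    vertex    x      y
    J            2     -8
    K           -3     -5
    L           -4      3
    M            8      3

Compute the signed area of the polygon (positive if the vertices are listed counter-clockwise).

-84.5

Apply the shoelace (surveyor's) formula: 2A = Σ (x_i·y_{i+1} − x_{i+1}·y_i), indices taken mod 4.
Σ = (-34) + (-29) + (-36) + (-70) = -169
Signed area = Σ/2 = -84.5 (negative ⇒ clockwise traversal).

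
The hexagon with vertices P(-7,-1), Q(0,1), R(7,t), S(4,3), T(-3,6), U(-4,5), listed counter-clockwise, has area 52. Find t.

-4

The doubled signed area Σ (x_i y_{i+1} − x_{i+1} y_i) is linear in t.
With t=0 it equals 88; the coefficient of t is -4 (from the two edges through R).
So -4·t + 88 = 2·52 = 104 ⇒ t = -4.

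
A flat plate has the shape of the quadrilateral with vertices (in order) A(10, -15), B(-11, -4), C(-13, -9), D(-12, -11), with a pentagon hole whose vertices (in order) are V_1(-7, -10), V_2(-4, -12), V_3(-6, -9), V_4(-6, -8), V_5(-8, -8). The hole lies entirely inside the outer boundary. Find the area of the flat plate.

Outer boundary:
Cross-terms: -205, 47, 35, 290  ⇒  Σ = 167
Area = |Σ|/2 = 83.5.
Hole:
Apply the shoelace (surveyor's) formula: 2A = Σ (x_i·y_{i+1} − x_{i+1}·y_i), indices taken mod 5.
Σ = (44) + (-36) + (-6) + (-16) + (24) = 10
Area = |Σ|/2 = 5.
Net area = 83.5 − 5 = 78.5.

78.5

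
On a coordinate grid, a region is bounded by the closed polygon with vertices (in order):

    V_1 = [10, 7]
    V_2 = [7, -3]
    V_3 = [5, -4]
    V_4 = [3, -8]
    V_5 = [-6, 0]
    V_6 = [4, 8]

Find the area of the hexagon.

Apply the surveyor's formula: 2A = Σ (x_i·y_{i+1} − x_{i+1}·y_i), indices taken mod 6.
V_1→V_2: (10)(-3) − (7)(7) = -79
V_2→V_3: (7)(-4) − (5)(-3) = -13
V_3→V_4: (5)(-8) − (3)(-4) = -28
V_4→V_5: (3)(0) − (-6)(-8) = -48
V_5→V_6: (-6)(8) − (4)(0) = -48
V_6→V_1: (4)(7) − (10)(8) = -52
Σ = -268
Area = |Σ|/2 = 134.

134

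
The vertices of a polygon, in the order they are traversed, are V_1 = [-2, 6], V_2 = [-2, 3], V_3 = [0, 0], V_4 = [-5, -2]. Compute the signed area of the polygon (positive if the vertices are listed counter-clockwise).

Cross-terms: 6, 0, 0, -34  ⇒  Σ = -28
Signed area = Σ/2 = -14 (negative ⇒ clockwise traversal).

-14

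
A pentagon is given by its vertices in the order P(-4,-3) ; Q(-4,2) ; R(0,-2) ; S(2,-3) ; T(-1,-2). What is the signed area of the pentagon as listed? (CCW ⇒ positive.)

P→Q: (-4)(2) − (-4)(-3) = -20
Q→R: (-4)(-2) − (0)(2) = 8
R→S: (0)(-3) − (2)(-2) = 4
S→T: (2)(-2) − (-1)(-3) = -7
T→P: (-1)(-3) − (-4)(-2) = -5
Σ = -20
Signed area = Σ/2 = -10 (negative ⇒ clockwise traversal).

-10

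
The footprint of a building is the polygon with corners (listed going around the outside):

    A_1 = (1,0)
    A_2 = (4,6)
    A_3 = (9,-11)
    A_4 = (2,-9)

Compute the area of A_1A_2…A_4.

Apply the surveyor's formula: 2A = Σ (x_i·y_{i+1} − x_{i+1}·y_i), indices taken mod 4.
A_1→A_2: (1)(6) − (4)(0) = 6
A_2→A_3: (4)(-11) − (9)(6) = -98
A_3→A_4: (9)(-9) − (2)(-11) = -59
A_4→A_1: (2)(0) − (1)(-9) = 9
Σ = -142
Area = |Σ|/2 = 71.

71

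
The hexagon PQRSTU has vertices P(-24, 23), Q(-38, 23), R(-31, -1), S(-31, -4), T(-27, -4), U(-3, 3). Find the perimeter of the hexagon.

|PQ| = √((-14)² + (0)²) = √196 = 14
|QR| = √((7)² + (-24)²) = √625 = 25
|RS| = √((0)² + (-3)²) = √9 = 3
|ST| = √((4)² + (0)²) = √16 = 4
|TU| = √((24)² + (7)²) = √625 = 25
|UP| = √((-21)² + (20)²) = √841 = 29
Perimeter = 14 + 25 + 3 + 4 + 25 + 29 = 100.

100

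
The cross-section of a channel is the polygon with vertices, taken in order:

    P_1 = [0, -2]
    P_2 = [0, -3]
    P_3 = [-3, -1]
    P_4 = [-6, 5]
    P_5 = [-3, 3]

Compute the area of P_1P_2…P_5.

Σ = (0) + (-9) + (-21) + (-3) + (6) = -27
Area = |Σ|/2 = 13.5.

13.5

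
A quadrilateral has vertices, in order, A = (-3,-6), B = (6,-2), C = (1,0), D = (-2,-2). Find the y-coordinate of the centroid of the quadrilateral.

Apply the surveyor's formula. First the cross-terms c_i = x_i·y_{i+1} − x_{i+1}·y_i:
  42, 2, -2, 6  ⇒  2A = 48, A = 24.
Then Σ (y_i + y_{i+1})·c_i = -384, so ȳ = -384 / (6·24) = -8/3.

-8/3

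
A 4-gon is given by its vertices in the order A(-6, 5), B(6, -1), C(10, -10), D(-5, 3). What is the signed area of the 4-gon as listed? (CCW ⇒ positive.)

-50.5

Σ = (-24) + (-50) + (-20) + (-7) = -101
Signed area = Σ/2 = -50.5 (negative ⇒ clockwise traversal).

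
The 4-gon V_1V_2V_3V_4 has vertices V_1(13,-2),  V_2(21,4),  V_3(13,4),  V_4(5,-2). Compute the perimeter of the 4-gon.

|V_1V_2| = √((8)² + (6)²) = √100 = 10
|V_2V_3| = √((-8)² + (0)²) = √64 = 8
|V_3V_4| = √((-8)² + (-6)²) = √100 = 10
|V_4V_1| = √((8)² + (0)²) = √64 = 8
Perimeter = 10 + 8 + 10 + 8 = 36.

36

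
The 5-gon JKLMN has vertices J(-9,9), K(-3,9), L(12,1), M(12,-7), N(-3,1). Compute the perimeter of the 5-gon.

58

|JK| = √((6)² + (0)²) = √36 = 6
|KL| = √((15)² + (-8)²) = √289 = 17
|LM| = √((0)² + (-8)²) = √64 = 8
|MN| = √((-15)² + (8)²) = √289 = 17
|NJ| = √((-6)² + (8)²) = √100 = 10
Perimeter = 6 + 17 + 8 + 17 + 10 = 58.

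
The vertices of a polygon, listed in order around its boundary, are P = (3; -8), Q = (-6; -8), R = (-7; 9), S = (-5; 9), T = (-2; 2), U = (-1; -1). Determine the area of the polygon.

Cross-terms: -72, -110, -18, 8, 4, 11  ⇒  Σ = -177
Area = |Σ|/2 = 88.5.

88.5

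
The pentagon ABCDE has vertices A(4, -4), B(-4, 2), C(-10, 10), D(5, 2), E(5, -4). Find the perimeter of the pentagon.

44

|AB| = √((-8)² + (6)²) = √100 = 10
|BC| = √((-6)² + (8)²) = √100 = 10
|CD| = √((15)² + (-8)²) = √289 = 17
|DE| = √((0)² + (-6)²) = √36 = 6
|EA| = √((-1)² + (0)²) = √1 = 1
Perimeter = 10 + 10 + 17 + 6 + 1 = 44.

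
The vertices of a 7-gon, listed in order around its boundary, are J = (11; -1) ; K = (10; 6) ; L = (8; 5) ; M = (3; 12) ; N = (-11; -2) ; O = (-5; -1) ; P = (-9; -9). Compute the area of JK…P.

215

Apply the shoelace formula: 2A = Σ (x_i·y_{i+1} − x_{i+1}·y_i), indices taken mod 7.
Σ = (76) + (2) + (81) + (126) + (1) + (36) + (108) = 430
Area = |Σ|/2 = 215.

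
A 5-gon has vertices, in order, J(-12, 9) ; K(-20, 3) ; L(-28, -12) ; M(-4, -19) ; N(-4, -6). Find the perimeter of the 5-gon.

82

|JK| = √((-8)² + (-6)²) = √100 = 10
|KL| = √((-8)² + (-15)²) = √289 = 17
|LM| = √((24)² + (-7)²) = √625 = 25
|MN| = √((0)² + (13)²) = √169 = 13
|NJ| = √((-8)² + (15)²) = √289 = 17
Perimeter = 10 + 17 + 25 + 13 + 17 = 82.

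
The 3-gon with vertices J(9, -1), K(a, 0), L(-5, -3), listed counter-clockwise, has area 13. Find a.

3

The doubled signed area Σ (x_i y_{i+1} − x_{i+1} y_i) is linear in a.
With a=0 it equals 32; the coefficient of a is -2 (from the two edges through K).
So -2·a + 32 = 2·13 = 26 ⇒ a = 3.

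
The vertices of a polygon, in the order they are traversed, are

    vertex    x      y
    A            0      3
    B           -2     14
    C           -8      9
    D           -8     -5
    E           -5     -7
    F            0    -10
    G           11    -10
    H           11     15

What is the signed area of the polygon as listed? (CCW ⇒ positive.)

A→B: (0)(14) − (-2)(3) = 6
B→C: (-2)(9) − (-8)(14) = 94
C→D: (-8)(-5) − (-8)(9) = 112
D→E: (-8)(-7) − (-5)(-5) = 31
E→F: (-5)(-10) − (0)(-7) = 50
F→G: (0)(-10) − (11)(-10) = 110
G→H: (11)(15) − (11)(-10) = 275
H→A: (11)(3) − (0)(15) = 33
Σ = 711
Signed area = Σ/2 = 355.5 (positive ⇒ counter-clockwise traversal).

355.5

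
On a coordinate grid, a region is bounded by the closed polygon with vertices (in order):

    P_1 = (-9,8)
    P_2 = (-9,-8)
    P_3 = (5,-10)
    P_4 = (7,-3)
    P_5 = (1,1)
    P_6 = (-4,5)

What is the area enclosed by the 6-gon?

180.5

Apply the shoelace formula: 2A = Σ (x_i·y_{i+1} − x_{i+1}·y_i), indices taken mod 6.
Σ = (144) + (130) + (55) + (10) + (9) + (13) = 361
Area = |Σ|/2 = 180.5.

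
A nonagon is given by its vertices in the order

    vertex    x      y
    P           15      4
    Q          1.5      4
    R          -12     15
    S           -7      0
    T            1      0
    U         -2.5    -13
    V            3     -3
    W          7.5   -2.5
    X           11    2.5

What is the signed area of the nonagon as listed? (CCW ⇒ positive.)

Apply the shoelace formula: 2A = Σ (x_i·y_{i+1} − x_{i+1}·y_i), indices taken mod 9.
P→Q: (15)(4) − (1.5)(4) = 54
Q→R: (1.5)(15) − (-12)(4) = 70.5
R→S: (-12)(0) − (-7)(15) = 105
S→T: (-7)(0) − (1)(0) = 0
T→U: (1)(-13) − (-2.5)(0) = -13
U→V: (-2.5)(-3) − (3)(-13) = 46.5
V→W: (3)(-2.5) − (7.5)(-3) = 15
W→X: (7.5)(2.5) − (11)(-2.5) = 46.25
X→P: (11)(4) − (15)(2.5) = 6.5
Σ = 330.75
Signed area = Σ/2 = 165.375 (positive ⇒ counter-clockwise traversal).

165.375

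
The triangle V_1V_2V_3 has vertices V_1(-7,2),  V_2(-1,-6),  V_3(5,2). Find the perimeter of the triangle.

32

|V_1V_2| = √((6)² + (-8)²) = √100 = 10
|V_2V_3| = √((6)² + (8)²) = √100 = 10
|V_3V_1| = √((-12)² + (0)²) = √144 = 12
Perimeter = 10 + 10 + 12 = 32.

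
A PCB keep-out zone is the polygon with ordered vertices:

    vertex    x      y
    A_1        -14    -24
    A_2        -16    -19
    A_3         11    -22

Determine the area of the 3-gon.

Apply the surveyor's formula: 2A = Σ (x_i·y_{i+1} − x_{i+1}·y_i), indices taken mod 3.
Σ = (-118) + (561) + (-572) = -129
Area = |Σ|/2 = 64.5.

64.5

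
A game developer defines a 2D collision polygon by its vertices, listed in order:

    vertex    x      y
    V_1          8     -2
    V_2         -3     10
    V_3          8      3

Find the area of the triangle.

27.5

Cross-terms: 74, -89, -40  ⇒  Σ = -55
Area = |Σ|/2 = 27.5.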